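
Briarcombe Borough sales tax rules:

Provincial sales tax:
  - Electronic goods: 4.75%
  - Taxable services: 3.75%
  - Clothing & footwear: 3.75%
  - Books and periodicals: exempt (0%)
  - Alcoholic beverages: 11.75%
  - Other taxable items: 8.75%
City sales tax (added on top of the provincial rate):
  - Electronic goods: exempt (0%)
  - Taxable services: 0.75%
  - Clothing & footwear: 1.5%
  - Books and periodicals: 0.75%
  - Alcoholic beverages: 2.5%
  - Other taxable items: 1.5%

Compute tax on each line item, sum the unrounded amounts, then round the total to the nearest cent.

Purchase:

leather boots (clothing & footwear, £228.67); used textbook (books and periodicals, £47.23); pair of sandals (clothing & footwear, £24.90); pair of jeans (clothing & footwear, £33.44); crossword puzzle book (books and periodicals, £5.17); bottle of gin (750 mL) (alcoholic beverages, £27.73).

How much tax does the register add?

Leather boots £228.67: clothing & footwear → 3.75% + 1.5% city = 5.25% → £12.005175
Used textbook £47.23: books and periodicals → 0% + 0.75% city = 0.75% → £0.354225
Pair of sandals £24.90: clothing & footwear → 3.75% + 1.5% city = 5.25% → £1.30725
Pair of jeans £33.44: clothing & footwear → 3.75% + 1.5% city = 5.25% → £1.7556
Crossword puzzle book £5.17: books and periodicals → 0% + 0.75% city = 0.75% → £0.038775
Bottle of gin (750 mL) £27.73: alcoholic beverages → 11.75% + 2.5% city = 14.25% → £3.951525
Unrounded tax sum = £19.41255 → £19.41

£19.41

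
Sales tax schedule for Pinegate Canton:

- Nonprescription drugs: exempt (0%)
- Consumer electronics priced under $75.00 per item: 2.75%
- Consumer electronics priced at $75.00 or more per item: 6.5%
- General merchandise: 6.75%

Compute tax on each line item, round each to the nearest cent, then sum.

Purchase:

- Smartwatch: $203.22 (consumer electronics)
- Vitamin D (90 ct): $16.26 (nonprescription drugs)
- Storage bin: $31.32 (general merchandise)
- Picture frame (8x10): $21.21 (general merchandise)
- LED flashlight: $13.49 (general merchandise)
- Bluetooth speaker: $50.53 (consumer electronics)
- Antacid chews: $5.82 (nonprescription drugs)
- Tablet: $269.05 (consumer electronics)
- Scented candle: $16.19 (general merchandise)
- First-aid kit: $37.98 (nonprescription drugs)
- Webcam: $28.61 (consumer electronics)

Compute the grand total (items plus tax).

Smartwatch $203.22: consumer electronics, $75.00 or more → 6.5% → $13.21
Vitamin D (90 ct) $16.26: nonprescription drugs → 0% → $0.00
Storage bin $31.32: general merchandise → 6.75% → $2.11
Picture frame (8x10) $21.21: general merchandise → 6.75% → $1.43
LED flashlight $13.49: general merchandise → 6.75% → $0.91
Bluetooth speaker $50.53: consumer electronics, under $75.00 → 2.75% → $1.39
Antacid chews $5.82: nonprescription drugs → 0% → $0.00
Tablet $269.05: consumer electronics, $75.00 or more → 6.5% → $17.49
Scented candle $16.19: general merchandise → 6.75% → $1.09
First-aid kit $37.98: nonprescription drugs → 0% → $0.00
Webcam $28.61: consumer electronics, under $75.00 → 2.75% → $0.79
Subtotal = $693.68; tax = $38.42; total due = $732.10

$732.10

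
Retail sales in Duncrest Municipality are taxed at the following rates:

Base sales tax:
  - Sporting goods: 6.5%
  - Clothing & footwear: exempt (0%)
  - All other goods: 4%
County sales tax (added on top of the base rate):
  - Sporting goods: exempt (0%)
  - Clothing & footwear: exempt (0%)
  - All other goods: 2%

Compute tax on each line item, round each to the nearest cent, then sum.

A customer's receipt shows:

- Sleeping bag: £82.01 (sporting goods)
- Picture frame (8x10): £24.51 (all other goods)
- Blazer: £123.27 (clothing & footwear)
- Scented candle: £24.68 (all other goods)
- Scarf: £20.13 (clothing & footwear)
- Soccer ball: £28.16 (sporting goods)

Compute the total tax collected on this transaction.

£10.11

Sleeping bag £82.01: sporting goods → 6.5% + 0% county = 6.5% → £5.33
Picture frame (8x10) £24.51: all other goods → 4% + 2% county = 6% → £1.47
Blazer £123.27: clothing & footwear → 0% + 0% county = 0% → £0.00
Scented candle £24.68: all other goods → 4% + 2% county = 6% → £1.48
Scarf £20.13: clothing & footwear → 0% + 0% county = 0% → £0.00
Soccer ball £28.16: sporting goods → 6.5% + 0% county = 6.5% → £1.83
Total tax = £5.33 + £1.47 + £1.48 + £1.83 = £10.11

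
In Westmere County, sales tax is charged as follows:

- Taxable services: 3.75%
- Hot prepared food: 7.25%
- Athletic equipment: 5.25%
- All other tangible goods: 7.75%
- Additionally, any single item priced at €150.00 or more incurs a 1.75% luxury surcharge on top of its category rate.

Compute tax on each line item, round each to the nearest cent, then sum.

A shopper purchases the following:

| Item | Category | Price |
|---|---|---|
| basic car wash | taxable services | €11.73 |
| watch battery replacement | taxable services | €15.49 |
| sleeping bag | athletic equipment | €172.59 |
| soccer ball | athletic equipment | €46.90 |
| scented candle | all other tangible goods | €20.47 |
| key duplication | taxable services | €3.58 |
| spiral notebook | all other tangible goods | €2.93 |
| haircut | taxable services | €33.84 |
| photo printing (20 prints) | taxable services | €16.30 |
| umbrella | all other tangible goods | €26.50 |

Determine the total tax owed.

Basic car wash €11.73: taxable services → 3.75% → €0.44
Watch battery replacement €15.49: taxable services → 3.75% → €0.58
Sleeping bag €172.59: athletic equipment → 5.25% + 1.75% surcharge = 7% → €12.08
Soccer ball €46.90: athletic equipment → 5.25% → €2.46
Scented candle €20.47: all other tangible goods → 7.75% → €1.59
Key duplication €3.58: taxable services → 3.75% → €0.13
Spiral notebook €2.93: all other tangible goods → 7.75% → €0.23
Haircut €33.84: taxable services → 3.75% → €1.27
Photo printing (20 prints) €16.30: taxable services → 3.75% → €0.61
Umbrella €26.50: all other tangible goods → 7.75% → €2.05
Total tax = €0.44 + €0.58 + €12.08 + €2.46 + €1.59 + €0.13 + €0.23 + €1.27 + €0.61 + €2.05 = €21.44

€21.44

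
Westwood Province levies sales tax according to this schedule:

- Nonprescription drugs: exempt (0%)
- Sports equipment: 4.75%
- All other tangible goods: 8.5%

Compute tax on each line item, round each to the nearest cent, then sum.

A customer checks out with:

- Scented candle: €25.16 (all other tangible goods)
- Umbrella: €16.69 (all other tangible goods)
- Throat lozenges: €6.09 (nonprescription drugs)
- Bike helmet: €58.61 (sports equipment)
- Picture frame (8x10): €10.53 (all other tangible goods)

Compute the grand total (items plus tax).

Scented candle €25.16: all other tangible goods → 8.5% → €2.14
Umbrella €16.69: all other tangible goods → 8.5% → €1.42
Throat lozenges €6.09: nonprescription drugs → 0% → €0.00
Bike helmet €58.61: sports equipment → 4.75% → €2.78
Picture frame (8x10) €10.53: all other tangible goods → 8.5% → €0.90
Subtotal = €117.08; tax = €7.24; total due = €124.32

€124.32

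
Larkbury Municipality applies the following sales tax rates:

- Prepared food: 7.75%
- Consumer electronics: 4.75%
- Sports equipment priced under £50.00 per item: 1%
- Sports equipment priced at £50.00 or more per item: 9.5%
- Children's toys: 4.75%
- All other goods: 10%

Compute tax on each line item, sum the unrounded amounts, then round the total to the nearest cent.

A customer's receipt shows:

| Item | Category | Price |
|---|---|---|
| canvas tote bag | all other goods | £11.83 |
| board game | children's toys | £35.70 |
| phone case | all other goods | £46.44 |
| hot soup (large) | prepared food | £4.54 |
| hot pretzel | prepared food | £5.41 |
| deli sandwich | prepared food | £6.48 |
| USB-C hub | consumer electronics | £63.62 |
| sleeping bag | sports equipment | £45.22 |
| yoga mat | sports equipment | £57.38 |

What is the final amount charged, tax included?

Canvas tote bag £11.83: all other goods → 10% → £1.183
Board game £35.70: children's toys → 4.75% → £1.69575
Phone case £46.44: all other goods → 10% → £4.644
Hot soup (large) £4.54: prepared food → 7.75% → £0.35185
Hot pretzel £5.41: prepared food → 7.75% → £0.419275
Deli sandwich £6.48: prepared food → 7.75% → £0.5022
USB-C hub £63.62: consumer electronics → 4.75% → £3.02195
Sleeping bag £45.22: sports equipment, under £50.00 → 1% → £0.4522
Yoga mat £57.38: sports equipment, £50.00 or more → 9.5% → £5.4511
Subtotal = £276.62; unrounded tax = £17.721325 → £17.72; total due = £294.34

£294.34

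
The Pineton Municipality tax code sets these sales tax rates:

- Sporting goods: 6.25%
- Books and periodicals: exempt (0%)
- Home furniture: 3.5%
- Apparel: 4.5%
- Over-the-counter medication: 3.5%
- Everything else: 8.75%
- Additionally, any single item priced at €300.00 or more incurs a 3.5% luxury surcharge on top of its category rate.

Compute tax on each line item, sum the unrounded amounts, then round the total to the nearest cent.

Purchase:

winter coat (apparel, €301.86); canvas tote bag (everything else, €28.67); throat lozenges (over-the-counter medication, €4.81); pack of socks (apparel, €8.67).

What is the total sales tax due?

Winter coat €301.86: apparel → 4.5% + 3.5% surcharge = 8% → €24.1488
Canvas tote bag €28.67: everything else → 8.75% → €2.508625
Throat lozenges €4.81: over-the-counter medication → 3.5% → €0.16835
Pack of socks €8.67: apparel → 4.5% → €0.39015
Unrounded tax sum = €27.215925 → €27.22

€27.22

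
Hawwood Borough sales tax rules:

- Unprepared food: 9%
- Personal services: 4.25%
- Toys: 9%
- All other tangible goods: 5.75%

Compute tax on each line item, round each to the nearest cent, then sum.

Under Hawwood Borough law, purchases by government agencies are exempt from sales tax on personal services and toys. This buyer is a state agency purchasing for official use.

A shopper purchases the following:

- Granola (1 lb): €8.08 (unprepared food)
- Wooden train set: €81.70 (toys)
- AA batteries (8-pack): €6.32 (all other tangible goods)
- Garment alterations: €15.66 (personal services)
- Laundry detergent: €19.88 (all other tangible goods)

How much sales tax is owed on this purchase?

Granola (1 lb) €8.08: unprepared food → 9% → €0.73
Wooden train set €81.70: toys, buyer-exempt → 0% → €0.00
AA batteries (8-pack) €6.32: all other tangible goods → 5.75% → €0.36
Garment alterations €15.66: personal services, buyer-exempt → 0% → €0.00
Laundry detergent €19.88: all other tangible goods → 5.75% → €1.14
Total tax = €0.73 + €0.36 + €1.14 = €2.23

€2.23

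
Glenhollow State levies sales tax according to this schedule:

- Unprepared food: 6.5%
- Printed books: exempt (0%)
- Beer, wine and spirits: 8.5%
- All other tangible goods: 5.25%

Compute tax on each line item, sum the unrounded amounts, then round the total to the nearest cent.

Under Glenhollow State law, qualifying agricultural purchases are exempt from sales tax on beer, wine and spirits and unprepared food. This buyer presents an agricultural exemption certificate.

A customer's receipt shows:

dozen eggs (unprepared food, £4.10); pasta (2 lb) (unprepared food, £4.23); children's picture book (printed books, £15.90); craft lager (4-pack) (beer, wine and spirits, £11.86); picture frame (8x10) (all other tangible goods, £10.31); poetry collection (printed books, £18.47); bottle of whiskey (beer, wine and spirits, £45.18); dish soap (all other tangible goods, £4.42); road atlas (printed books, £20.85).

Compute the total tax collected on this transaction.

Dozen eggs £4.10: unprepared food, buyer-exempt → 0% → £0.00
Pasta (2 lb) £4.23: unprepared food, buyer-exempt → 0% → £0.00
Children's picture book £15.90: printed books → 0% → £0.00
Craft lager (4-pack) £11.86: beer, wine and spirits, buyer-exempt → 0% → £0.00
Picture frame (8x10) £10.31: all other tangible goods → 5.25% → £0.541275
Poetry collection £18.47: printed books → 0% → £0.00
Bottle of whiskey £45.18: beer, wine and spirits, buyer-exempt → 0% → £0.00
Dish soap £4.42: all other tangible goods → 5.25% → £0.23205
Road atlas £20.85: printed books → 0% → £0.00
Unrounded tax sum = £0.773325 → £0.77

£0.77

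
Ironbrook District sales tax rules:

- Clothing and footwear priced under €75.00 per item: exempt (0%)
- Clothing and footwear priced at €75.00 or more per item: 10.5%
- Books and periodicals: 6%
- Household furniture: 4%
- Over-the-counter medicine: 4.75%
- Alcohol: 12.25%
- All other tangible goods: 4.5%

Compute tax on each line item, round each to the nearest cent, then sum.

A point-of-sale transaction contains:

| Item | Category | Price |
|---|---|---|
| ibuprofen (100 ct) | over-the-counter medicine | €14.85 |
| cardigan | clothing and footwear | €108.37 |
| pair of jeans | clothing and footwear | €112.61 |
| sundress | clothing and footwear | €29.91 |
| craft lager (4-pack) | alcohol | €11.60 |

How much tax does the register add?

Ibuprofen (100 ct) €14.85: over-the-counter medicine → 4.75% → €0.71
Cardigan €108.37: clothing and footwear, €75.00 or more → 10.5% → €11.38
Pair of jeans €112.61: clothing and footwear, €75.00 or more → 10.5% → €11.82
Sundress €29.91: clothing and footwear, under €75.00 → 0% → €0.00
Craft lager (4-pack) €11.60: alcohol → 12.25% → €1.42
Total tax = €0.71 + €11.38 + €11.82 + €1.42 = €25.33

€25.33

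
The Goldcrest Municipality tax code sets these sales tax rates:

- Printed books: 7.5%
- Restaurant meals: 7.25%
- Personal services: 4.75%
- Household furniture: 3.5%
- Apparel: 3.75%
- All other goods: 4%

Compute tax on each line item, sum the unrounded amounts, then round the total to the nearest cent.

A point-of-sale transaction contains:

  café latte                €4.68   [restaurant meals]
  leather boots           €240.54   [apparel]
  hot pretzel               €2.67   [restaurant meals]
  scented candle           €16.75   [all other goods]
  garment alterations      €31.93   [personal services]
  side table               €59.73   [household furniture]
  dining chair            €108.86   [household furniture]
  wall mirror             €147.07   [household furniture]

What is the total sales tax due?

Café latte €4.68: restaurant meals → 7.25% → €0.3393
Leather boots €240.54: apparel → 3.75% → €9.02025
Hot pretzel €2.67: restaurant meals → 7.25% → €0.193575
Scented candle €16.75: all other goods → 4% → €0.67
Garment alterations €31.93: personal services → 4.75% → €1.516675
Side table €59.73: household furniture → 3.5% → €2.09055
Dining chair €108.86: household furniture → 3.5% → €3.8101
Wall mirror €147.07: household furniture → 3.5% → €5.14745
Unrounded tax sum = €22.7879 → €22.79

€22.79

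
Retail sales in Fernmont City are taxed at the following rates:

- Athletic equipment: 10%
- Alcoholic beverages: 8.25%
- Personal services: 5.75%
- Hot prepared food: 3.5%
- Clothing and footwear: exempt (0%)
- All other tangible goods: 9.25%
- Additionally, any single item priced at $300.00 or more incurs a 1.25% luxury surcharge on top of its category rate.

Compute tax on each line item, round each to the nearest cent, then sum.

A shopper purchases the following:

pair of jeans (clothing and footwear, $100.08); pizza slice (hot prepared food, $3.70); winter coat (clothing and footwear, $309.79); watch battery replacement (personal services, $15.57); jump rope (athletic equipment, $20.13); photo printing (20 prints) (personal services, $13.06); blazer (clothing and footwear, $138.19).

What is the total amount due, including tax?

$608.18

Pair of jeans $100.08: clothing and footwear → 0% → $0.00
Pizza slice $3.70: hot prepared food → 3.5% → $0.13
Winter coat $309.79: clothing and footwear → 0% + 1.25% surcharge = 1.25% → $3.87
Watch battery replacement $15.57: personal services → 5.75% → $0.90
Jump rope $20.13: athletic equipment → 10% → $2.01
Photo printing (20 prints) $13.06: personal services → 5.75% → $0.75
Blazer $138.19: clothing and footwear → 0% → $0.00
Subtotal = $600.52; tax = $7.66; total due = $608.18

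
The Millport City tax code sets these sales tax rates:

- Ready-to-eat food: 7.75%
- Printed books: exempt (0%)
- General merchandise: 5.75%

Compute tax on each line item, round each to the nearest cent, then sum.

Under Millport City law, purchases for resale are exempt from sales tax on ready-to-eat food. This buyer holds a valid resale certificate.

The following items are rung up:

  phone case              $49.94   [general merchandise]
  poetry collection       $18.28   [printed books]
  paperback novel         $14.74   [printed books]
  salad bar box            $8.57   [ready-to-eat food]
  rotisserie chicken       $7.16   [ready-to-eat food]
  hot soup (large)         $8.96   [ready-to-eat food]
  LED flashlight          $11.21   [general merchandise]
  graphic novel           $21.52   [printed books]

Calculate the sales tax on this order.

$3.51

Phone case $49.94: general merchandise → 5.75% → $2.87
Poetry collection $18.28: printed books → 0% → $0.00
Paperback novel $14.74: printed books → 0% → $0.00
Salad bar box $8.57: ready-to-eat food, buyer-exempt → 0% → $0.00
Rotisserie chicken $7.16: ready-to-eat food, buyer-exempt → 0% → $0.00
Hot soup (large) $8.96: ready-to-eat food, buyer-exempt → 0% → $0.00
LED flashlight $11.21: general merchandise → 5.75% → $0.64
Graphic novel $21.52: printed books → 0% → $0.00
Total tax = $2.87 + $0.64 = $3.51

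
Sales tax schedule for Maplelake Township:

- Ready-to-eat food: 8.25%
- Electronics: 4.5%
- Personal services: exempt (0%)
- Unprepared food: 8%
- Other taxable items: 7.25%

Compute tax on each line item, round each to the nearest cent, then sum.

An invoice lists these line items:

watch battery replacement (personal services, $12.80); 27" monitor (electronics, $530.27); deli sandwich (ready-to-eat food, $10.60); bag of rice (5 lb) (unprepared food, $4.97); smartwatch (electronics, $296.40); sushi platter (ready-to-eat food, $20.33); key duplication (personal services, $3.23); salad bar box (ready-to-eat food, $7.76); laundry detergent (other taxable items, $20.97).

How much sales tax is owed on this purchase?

Watch battery replacement $12.80: personal services → 0% → $0.00
27" monitor $530.27: electronics → 4.5% → $23.86
Deli sandwich $10.60: ready-to-eat food → 8.25% → $0.87
Bag of rice (5 lb) $4.97: unprepared food → 8% → $0.40
Smartwatch $296.40: electronics → 4.5% → $13.34
Sushi platter $20.33: ready-to-eat food → 8.25% → $1.68
Key duplication $3.23: personal services → 0% → $0.00
Salad bar box $7.76: ready-to-eat food → 8.25% → $0.64
Laundry detergent $20.97: other taxable items → 7.25% → $1.52
Total tax = $23.86 + $0.87 + $0.40 + $13.34 + $1.68 + $0.64 + $1.52 = $42.31

$42.31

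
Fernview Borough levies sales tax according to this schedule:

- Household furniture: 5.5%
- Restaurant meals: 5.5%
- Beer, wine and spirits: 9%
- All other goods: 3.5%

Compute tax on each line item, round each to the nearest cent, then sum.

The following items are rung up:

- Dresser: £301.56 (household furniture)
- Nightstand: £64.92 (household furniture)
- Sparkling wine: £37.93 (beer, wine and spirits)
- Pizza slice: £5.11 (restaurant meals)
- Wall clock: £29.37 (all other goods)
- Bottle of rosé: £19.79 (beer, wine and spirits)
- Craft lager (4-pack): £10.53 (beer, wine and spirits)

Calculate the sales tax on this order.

£27.61

Dresser £301.56: household furniture → 5.5% → £16.59
Nightstand £64.92: household furniture → 5.5% → £3.57
Sparkling wine £37.93: beer, wine and spirits → 9% → £3.41
Pizza slice £5.11: restaurant meals → 5.5% → £0.28
Wall clock £29.37: all other goods → 3.5% → £1.03
Bottle of rosé £19.79: beer, wine and spirits → 9% → £1.78
Craft lager (4-pack) £10.53: beer, wine and spirits → 9% → £0.95
Total tax = £16.59 + £3.57 + £3.41 + £0.28 + £1.03 + £1.78 + £0.95 = £27.61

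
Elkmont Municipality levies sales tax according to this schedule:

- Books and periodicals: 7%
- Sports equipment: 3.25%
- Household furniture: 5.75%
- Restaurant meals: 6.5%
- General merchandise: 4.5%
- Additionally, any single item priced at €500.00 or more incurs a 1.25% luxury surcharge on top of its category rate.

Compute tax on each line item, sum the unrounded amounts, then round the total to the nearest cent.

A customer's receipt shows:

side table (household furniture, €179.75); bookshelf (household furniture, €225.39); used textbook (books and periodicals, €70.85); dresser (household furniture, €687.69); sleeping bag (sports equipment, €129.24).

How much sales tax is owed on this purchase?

Side table €179.75: household furniture → 5.75% → €10.335625
Bookshelf €225.39: household furniture → 5.75% → €12.959925
Used textbook €70.85: books and periodicals → 7% → €4.9595
Dresser €687.69: household furniture → 5.75% + 1.25% surcharge = 7% → €48.1383
Sleeping bag €129.24: sports equipment → 3.25% → €4.2003
Unrounded tax sum = €80.59365 → €80.59

€80.59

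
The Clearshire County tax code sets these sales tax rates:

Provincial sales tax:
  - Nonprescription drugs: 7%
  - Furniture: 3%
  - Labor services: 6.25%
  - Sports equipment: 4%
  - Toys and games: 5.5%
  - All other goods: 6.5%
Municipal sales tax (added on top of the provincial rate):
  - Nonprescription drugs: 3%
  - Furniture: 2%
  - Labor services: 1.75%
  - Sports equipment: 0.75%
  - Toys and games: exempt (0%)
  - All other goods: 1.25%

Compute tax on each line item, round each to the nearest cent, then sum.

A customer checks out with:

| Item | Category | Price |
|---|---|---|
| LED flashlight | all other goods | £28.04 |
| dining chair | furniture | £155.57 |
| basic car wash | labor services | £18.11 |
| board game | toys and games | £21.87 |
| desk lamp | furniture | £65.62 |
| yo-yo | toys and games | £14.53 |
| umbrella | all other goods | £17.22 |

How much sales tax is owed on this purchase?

£18.01

LED flashlight £28.04: all other goods → 6.5% + 1.25% municipal = 7.75% → £2.17
Dining chair £155.57: furniture → 3% + 2% municipal = 5% → £7.78
Basic car wash £18.11: labor services → 6.25% + 1.75% municipal = 8% → £1.45
Board game £21.87: toys and games → 5.5% + 0% municipal = 5.5% → £1.20
Desk lamp £65.62: furniture → 3% + 2% municipal = 5% → £3.28
Yo-yo £14.53: toys and games → 5.5% + 0% municipal = 5.5% → £0.80
Umbrella £17.22: all other goods → 6.5% + 1.25% municipal = 7.75% → £1.33
Total tax = £2.17 + £7.78 + £1.45 + £1.20 + £3.28 + £0.80 + £1.33 = £18.01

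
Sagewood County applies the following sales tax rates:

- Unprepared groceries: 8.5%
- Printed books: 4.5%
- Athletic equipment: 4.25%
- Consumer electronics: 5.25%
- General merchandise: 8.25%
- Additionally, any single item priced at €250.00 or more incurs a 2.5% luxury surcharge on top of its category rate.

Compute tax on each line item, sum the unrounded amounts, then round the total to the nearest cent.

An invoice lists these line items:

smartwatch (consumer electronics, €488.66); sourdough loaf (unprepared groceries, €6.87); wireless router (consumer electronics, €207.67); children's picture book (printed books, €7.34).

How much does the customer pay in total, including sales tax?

€760.23

Smartwatch €488.66: consumer electronics → 5.25% + 2.5% surcharge = 7.75% → €37.87115
Sourdough loaf €6.87: unprepared groceries → 8.5% → €0.58395
Wireless router €207.67: consumer electronics → 5.25% → €10.902675
Children's picture book €7.34: printed books → 4.5% → €0.3303
Subtotal = €710.54; unrounded tax = €49.688075 → €49.69; total due = €760.23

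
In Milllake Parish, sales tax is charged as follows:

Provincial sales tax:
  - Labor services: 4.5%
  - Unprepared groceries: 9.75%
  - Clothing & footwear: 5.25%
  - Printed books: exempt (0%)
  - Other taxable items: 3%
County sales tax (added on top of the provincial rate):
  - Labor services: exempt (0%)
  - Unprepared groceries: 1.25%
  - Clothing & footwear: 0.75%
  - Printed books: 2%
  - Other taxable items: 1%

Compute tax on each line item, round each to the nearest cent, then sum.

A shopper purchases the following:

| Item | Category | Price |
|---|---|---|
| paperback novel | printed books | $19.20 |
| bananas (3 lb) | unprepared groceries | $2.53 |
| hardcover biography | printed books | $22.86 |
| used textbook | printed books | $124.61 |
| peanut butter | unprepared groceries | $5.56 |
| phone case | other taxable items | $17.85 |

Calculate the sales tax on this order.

$4.93

Paperback novel $19.20: printed books → 0% + 2% county = 2% → $0.38
Bananas (3 lb) $2.53: unprepared groceries → 9.75% + 1.25% county = 11% → $0.28
Hardcover biography $22.86: printed books → 0% + 2% county = 2% → $0.46
Used textbook $124.61: printed books → 0% + 2% county = 2% → $2.49
Peanut butter $5.56: unprepared groceries → 9.75% + 1.25% county = 11% → $0.61
Phone case $17.85: other taxable items → 3% + 1% county = 4% → $0.71
Total tax = $0.38 + $0.28 + $0.46 + $2.49 + $0.61 + $0.71 = $4.93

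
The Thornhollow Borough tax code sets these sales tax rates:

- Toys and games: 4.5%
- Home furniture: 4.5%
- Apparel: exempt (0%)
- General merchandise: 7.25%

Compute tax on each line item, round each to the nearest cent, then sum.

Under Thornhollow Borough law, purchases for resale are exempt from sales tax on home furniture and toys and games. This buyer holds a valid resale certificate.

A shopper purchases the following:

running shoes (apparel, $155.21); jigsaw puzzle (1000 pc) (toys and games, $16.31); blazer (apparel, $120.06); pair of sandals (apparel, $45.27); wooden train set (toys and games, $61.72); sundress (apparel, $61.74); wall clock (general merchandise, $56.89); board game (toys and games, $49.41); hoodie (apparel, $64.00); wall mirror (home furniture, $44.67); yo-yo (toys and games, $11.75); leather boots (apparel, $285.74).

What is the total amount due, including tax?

$976.89

Running shoes $155.21: apparel → 0% → $0.00
Jigsaw puzzle (1000 pc) $16.31: toys and games, buyer-exempt → 0% → $0.00
Blazer $120.06: apparel → 0% → $0.00
Pair of sandals $45.27: apparel → 0% → $0.00
Wooden train set $61.72: toys and games, buyer-exempt → 0% → $0.00
Sundress $61.74: apparel → 0% → $0.00
Wall clock $56.89: general merchandise → 7.25% → $4.12
Board game $49.41: toys and games, buyer-exempt → 0% → $0.00
Hoodie $64.00: apparel → 0% → $0.00
Wall mirror $44.67: home furniture, buyer-exempt → 0% → $0.00
Yo-yo $11.75: toys and games, buyer-exempt → 0% → $0.00
Leather boots $285.74: apparel → 0% → $0.00
Subtotal = $972.77; tax = $4.12; total due = $976.89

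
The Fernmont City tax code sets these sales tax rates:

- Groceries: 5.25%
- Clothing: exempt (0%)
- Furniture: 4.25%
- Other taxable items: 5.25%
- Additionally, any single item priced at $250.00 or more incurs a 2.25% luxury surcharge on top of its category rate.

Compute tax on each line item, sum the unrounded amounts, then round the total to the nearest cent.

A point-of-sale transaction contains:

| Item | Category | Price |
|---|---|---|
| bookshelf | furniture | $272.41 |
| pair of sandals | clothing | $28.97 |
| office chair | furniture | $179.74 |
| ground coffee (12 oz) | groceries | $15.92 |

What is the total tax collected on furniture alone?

$25.35

Bookshelf $272.41: furniture → 4.25% + 2.25% surcharge = 6.5% → $17.70665
Office chair $179.74: furniture → 4.25% → $7.63895
Tax on furniture: unrounded sum = $25.3456 → $25.35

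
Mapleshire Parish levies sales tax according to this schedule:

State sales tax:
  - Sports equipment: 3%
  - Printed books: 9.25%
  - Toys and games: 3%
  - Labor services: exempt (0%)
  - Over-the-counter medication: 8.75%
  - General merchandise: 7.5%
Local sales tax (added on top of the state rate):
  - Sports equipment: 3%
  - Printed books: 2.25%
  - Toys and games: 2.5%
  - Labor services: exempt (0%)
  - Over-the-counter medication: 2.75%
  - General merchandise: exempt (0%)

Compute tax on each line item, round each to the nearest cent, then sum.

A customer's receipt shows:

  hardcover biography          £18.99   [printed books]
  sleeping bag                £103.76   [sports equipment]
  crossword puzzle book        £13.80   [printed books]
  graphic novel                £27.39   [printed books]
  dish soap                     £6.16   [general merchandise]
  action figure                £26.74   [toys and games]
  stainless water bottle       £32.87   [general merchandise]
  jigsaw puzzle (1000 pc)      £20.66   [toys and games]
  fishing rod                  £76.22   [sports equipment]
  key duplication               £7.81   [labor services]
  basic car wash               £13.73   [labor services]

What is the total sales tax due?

£23.26

Hardcover biography £18.99: printed books → 9.25% + 2.25% local = 11.5% → £2.18
Sleeping bag £103.76: sports equipment → 3% + 3% local = 6% → £6.23
Crossword puzzle book £13.80: printed books → 9.25% + 2.25% local = 11.5% → £1.59
Graphic novel £27.39: printed books → 9.25% + 2.25% local = 11.5% → £3.15
Dish soap £6.16: general merchandise → 7.5% + 0% local = 7.5% → £0.46
Action figure £26.74: toys and games → 3% + 2.5% local = 5.5% → £1.47
Stainless water bottle £32.87: general merchandise → 7.5% + 0% local = 7.5% → £2.47
Jigsaw puzzle (1000 pc) £20.66: toys and games → 3% + 2.5% local = 5.5% → £1.14
Fishing rod £76.22: sports equipment → 3% + 3% local = 6% → £4.57
Key duplication £7.81: labor services → 0% + 0% local = 0% → £0.00
Basic car wash £13.73: labor services → 0% + 0% local = 0% → £0.00
Total tax = £2.18 + £6.23 + £1.59 + £3.15 + £0.46 + £1.47 + £2.47 + £1.14 + £4.57 = £23.26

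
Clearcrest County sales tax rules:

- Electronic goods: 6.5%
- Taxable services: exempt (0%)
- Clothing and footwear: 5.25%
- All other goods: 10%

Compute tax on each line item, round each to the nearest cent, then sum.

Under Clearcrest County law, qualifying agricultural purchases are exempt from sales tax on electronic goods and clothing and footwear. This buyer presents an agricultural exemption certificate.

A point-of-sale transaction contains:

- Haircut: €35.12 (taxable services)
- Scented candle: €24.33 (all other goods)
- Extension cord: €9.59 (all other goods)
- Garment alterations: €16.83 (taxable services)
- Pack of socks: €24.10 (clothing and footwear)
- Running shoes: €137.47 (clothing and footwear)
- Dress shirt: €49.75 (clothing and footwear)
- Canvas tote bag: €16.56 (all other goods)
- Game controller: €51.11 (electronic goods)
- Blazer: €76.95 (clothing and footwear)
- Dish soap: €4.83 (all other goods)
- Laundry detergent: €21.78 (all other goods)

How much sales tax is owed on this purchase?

Haircut €35.12: taxable services → 0% → €0.00
Scented candle €24.33: all other goods → 10% → €2.43
Extension cord €9.59: all other goods → 10% → €0.96
Garment alterations €16.83: taxable services → 0% → €0.00
Pack of socks €24.10: clothing and footwear, buyer-exempt → 0% → €0.00
Running shoes €137.47: clothing and footwear, buyer-exempt → 0% → €0.00
Dress shirt €49.75: clothing and footwear, buyer-exempt → 0% → €0.00
Canvas tote bag €16.56: all other goods → 10% → €1.66
Game controller €51.11: electronic goods, buyer-exempt → 0% → €0.00
Blazer €76.95: clothing and footwear, buyer-exempt → 0% → €0.00
Dish soap €4.83: all other goods → 10% → €0.48
Laundry detergent €21.78: all other goods → 10% → €2.18
Total tax = €2.43 + €0.96 + €1.66 + €0.48 + €2.18 = €7.71

€7.71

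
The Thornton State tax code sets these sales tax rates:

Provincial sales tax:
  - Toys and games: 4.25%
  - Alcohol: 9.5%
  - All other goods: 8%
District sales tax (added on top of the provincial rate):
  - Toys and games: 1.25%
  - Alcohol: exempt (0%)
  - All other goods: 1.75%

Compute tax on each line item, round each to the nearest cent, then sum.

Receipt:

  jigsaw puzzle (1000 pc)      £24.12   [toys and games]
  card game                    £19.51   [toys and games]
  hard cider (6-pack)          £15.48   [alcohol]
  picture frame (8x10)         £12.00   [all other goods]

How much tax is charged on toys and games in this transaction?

Jigsaw puzzle (1000 pc) £24.12: toys and games → 4.25% + 1.25% district = 5.5% → £1.33
Card game £19.51: toys and games → 4.25% + 1.25% district = 5.5% → £1.07
Tax on toys and games = £1.33 + £1.07 = £2.40

£2.40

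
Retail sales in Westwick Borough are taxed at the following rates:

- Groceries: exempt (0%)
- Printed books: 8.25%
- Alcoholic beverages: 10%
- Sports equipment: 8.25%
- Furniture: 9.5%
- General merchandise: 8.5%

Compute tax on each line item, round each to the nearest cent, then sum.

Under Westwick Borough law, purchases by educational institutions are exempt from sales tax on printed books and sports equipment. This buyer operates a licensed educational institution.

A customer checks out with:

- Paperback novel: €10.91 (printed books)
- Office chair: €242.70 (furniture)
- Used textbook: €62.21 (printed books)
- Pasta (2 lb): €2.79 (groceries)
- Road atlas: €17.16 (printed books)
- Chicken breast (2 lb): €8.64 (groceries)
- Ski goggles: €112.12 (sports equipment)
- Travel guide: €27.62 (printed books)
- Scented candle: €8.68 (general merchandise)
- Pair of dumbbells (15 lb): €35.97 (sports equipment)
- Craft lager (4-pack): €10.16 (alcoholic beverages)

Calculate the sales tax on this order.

Paperback novel €10.91: printed books, buyer-exempt → 0% → €0.00
Office chair €242.70: furniture → 9.5% → €23.06
Used textbook €62.21: printed books, buyer-exempt → 0% → €0.00
Pasta (2 lb) €2.79: groceries → 0% → €0.00
Road atlas €17.16: printed books, buyer-exempt → 0% → €0.00
Chicken breast (2 lb) €8.64: groceries → 0% → €0.00
Ski goggles €112.12: sports equipment, buyer-exempt → 0% → €0.00
Travel guide €27.62: printed books, buyer-exempt → 0% → €0.00
Scented candle €8.68: general merchandise → 8.5% → €0.74
Pair of dumbbells (15 lb) €35.97: sports equipment, buyer-exempt → 0% → €0.00
Craft lager (4-pack) €10.16: alcoholic beverages → 10% → €1.02
Total tax = €23.06 + €0.74 + €1.02 = €24.82

€24.82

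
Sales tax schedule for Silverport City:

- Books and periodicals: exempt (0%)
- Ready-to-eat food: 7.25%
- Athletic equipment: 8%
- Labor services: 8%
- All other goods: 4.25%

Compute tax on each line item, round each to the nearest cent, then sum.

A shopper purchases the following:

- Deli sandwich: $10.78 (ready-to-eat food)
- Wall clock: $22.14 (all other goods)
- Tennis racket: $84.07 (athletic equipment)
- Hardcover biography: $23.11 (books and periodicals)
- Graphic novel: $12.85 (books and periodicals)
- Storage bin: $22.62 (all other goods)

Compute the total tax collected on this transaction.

Deli sandwich $10.78: ready-to-eat food → 7.25% → $0.78
Wall clock $22.14: all other goods → 4.25% → $0.94
Tennis racket $84.07: athletic equipment → 8% → $6.73
Hardcover biography $23.11: books and periodicals → 0% → $0.00
Graphic novel $12.85: books and periodicals → 0% → $0.00
Storage bin $22.62: all other goods → 4.25% → $0.96
Total tax = $0.78 + $0.94 + $6.73 + $0.96 = $9.41

$9.41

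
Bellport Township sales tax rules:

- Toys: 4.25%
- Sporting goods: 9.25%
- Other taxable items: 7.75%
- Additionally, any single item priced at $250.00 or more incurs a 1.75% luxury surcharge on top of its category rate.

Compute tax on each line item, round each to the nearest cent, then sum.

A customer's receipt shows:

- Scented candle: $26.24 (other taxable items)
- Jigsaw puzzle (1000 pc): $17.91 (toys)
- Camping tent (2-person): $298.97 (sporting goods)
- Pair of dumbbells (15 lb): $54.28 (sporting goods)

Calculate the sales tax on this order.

Scented candle $26.24: other taxable items → 7.75% → $2.03
Jigsaw puzzle (1000 pc) $17.91: toys → 4.25% → $0.76
Camping tent (2-person) $298.97: sporting goods → 9.25% + 1.75% surcharge = 11% → $32.89
Pair of dumbbells (15 lb) $54.28: sporting goods → 9.25% → $5.02
Total tax = $2.03 + $0.76 + $32.89 + $5.02 = $40.70

$40.70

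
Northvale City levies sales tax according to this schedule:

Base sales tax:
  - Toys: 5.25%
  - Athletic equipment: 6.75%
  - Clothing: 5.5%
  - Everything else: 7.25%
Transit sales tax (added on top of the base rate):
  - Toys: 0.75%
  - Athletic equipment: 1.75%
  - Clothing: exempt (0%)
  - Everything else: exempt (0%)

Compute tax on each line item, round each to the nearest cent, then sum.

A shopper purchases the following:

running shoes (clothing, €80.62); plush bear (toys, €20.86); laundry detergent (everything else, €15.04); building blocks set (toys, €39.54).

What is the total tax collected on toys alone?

Plush bear €20.86: toys → 5.25% + 0.75% transit = 6% → €1.25
Building blocks set €39.54: toys → 5.25% + 0.75% transit = 6% → €2.37
Tax on toys = €1.25 + €2.37 = €3.62

€3.62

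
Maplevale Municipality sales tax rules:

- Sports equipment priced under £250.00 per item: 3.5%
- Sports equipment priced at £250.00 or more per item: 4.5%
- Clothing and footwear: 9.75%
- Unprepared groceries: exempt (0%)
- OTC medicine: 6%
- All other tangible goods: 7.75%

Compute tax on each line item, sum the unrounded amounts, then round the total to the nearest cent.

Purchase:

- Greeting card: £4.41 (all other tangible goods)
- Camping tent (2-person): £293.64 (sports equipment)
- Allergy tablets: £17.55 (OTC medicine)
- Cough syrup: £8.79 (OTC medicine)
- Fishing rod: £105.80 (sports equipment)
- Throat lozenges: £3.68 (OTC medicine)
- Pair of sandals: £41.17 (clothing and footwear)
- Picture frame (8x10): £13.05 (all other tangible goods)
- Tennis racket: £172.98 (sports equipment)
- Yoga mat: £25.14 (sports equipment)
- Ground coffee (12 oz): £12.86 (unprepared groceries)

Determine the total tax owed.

Greeting card £4.41: all other tangible goods → 7.75% → £0.341775
Camping tent (2-person) £293.64: sports equipment, £250.00 or more → 4.5% → £13.2138
Allergy tablets £17.55: OTC medicine → 6% → £1.053
Cough syrup £8.79: OTC medicine → 6% → £0.5274
Fishing rod £105.80: sports equipment, under £250.00 → 3.5% → £3.703
Throat lozenges £3.68: OTC medicine → 6% → £0.2208
Pair of sandals £41.17: clothing and footwear → 9.75% → £4.014075
Picture frame (8x10) £13.05: all other tangible goods → 7.75% → £1.011375
Tennis racket £172.98: sports equipment, under £250.00 → 3.5% → £6.0543
Yoga mat £25.14: sports equipment, under £250.00 → 3.5% → £0.8799
Ground coffee (12 oz) £12.86: unprepared groceries → 0% → £0.00
Unrounded tax sum = £31.019425 → £31.02

£31.02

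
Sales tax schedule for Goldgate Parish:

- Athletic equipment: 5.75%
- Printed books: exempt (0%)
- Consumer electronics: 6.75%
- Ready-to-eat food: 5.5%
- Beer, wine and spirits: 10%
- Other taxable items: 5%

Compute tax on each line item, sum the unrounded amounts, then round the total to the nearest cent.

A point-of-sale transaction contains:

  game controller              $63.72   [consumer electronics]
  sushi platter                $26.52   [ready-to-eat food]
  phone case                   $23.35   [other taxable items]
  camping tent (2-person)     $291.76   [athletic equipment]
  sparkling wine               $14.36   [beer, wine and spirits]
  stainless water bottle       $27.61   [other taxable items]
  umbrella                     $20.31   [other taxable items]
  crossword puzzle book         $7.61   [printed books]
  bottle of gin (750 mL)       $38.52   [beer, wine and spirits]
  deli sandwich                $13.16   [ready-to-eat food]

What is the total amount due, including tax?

$559.03

Game controller $63.72: consumer electronics → 6.75% → $4.3011
Sushi platter $26.52: ready-to-eat food → 5.5% → $1.4586
Phone case $23.35: other taxable items → 5% → $1.1675
Camping tent (2-person) $291.76: athletic equipment → 5.75% → $16.7762
Sparkling wine $14.36: beer, wine and spirits → 10% → $1.436
Stainless water bottle $27.61: other taxable items → 5% → $1.3805
Umbrella $20.31: other taxable items → 5% → $1.0155
Crossword puzzle book $7.61: printed books → 0% → $0.00
Bottle of gin (750 mL) $38.52: beer, wine and spirits → 10% → $3.852
Deli sandwich $13.16: ready-to-eat food → 5.5% → $0.7238
Subtotal = $526.92; unrounded tax = $32.1112 → $32.11; total due = $559.03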